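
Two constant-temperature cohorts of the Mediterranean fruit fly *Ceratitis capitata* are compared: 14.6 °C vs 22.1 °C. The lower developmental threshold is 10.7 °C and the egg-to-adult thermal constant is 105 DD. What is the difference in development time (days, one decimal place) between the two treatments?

17.7 days

At 14.6 °C: 105 / (14.6 − 10.7) = 105 / 3.9 = 26.923 d.
At 22.1 °C: 105 / (22.1 − 10.7) = 105 / 11.4 = 9.211 d.
Difference = |26.923 − 9.211| = 17.713 ≈ 17.7 days.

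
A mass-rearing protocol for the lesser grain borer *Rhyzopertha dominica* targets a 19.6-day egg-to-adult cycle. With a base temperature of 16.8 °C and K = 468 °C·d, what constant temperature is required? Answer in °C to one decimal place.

Required daily accumulation = 468 / 19.6 = 23.878 DD/day.
T = T_base + 23.878 = 16.8 + 23.878 = 40.678 ≈ 40.7 °C.

40.7 °C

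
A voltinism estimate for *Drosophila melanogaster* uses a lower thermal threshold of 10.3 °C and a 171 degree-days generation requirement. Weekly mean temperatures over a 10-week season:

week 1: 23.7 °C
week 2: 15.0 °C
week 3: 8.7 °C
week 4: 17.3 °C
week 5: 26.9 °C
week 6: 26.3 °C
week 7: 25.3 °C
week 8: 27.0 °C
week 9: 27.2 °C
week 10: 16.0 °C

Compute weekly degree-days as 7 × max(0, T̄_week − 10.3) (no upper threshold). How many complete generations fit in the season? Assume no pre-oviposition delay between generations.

Weekly DD (7 × max(0, T̄ − 10.3)): 93.8, 32.9, 0.0, 49.0, 116.2, 112.0, 105.0, 116.9, 118.3, 39.9.
Season total = 784.0 DD.
Complete generations = ⌊784.0 / 171⌋ = 4.

4 generations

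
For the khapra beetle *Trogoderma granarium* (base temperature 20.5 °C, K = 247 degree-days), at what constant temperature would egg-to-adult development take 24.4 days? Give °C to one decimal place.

Required daily accumulation = 247 / 24.4 = 10.123 DD/day.
T = T_base + 10.123 = 20.5 + 10.123 = 30.623 ≈ 30.6 °C.

30.6 °C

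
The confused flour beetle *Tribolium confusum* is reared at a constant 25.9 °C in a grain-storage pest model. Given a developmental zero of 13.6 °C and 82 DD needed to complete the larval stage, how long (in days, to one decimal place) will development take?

6.7 days

Daily accumulation = 25.9 − 13.6 = 12.3 DD/day.
Duration = 82 / 12.3 = 6.667 ≈ 6.7 days.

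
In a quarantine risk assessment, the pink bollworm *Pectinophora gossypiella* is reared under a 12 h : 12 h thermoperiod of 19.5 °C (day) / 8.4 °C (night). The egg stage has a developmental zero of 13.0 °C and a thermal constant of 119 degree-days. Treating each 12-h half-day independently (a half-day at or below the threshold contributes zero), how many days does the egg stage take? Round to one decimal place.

Day half: max(0, 19.5 − 13.0) × 0.5 = 6.5 × 0.5 = 3.25 DD.
Night half: max(0, 8.4 − 13.0) × 0.5 = 0.0 × 0.5 = 0.00 DD.
Per 24 h: 3.25 DD/day.
Duration = 119 / 3.25 = 36.615 ≈ 36.6 days.

36.6 days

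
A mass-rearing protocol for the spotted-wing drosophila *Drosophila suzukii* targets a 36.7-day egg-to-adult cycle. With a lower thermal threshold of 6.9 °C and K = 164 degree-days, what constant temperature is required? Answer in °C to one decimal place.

11.4 °C

Required daily accumulation = 164 / 36.7 = 4.469 DD/day.
T = T_base + 4.469 = 6.9 + 4.469 = 11.369 ≈ 11.4 °C.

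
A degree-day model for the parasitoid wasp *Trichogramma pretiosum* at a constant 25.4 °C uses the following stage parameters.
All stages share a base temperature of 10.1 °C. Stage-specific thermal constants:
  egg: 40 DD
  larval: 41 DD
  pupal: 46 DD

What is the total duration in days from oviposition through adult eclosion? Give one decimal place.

8.3 days

Daily accumulation at 25.4 °C = 25.4 − 10.1 = 15.3 DD/day.
Total K = 40 + 41 + 46 = 127 DD.
Total duration = 127 / 15.3 = 8.301 ≈ 8.3 days.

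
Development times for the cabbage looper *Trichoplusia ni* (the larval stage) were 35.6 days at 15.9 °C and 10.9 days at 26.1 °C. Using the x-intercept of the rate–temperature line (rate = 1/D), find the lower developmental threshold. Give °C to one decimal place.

Linear rate model ⇒ the product D·(T − T_b) is constant across temperatures.
35.6·(15.9 − T_b) = 10.9·(26.1 − T_b)
T_b = (35.6·15.9 − 10.9·26.1) / (35.6 − 10.9) = 281.55 / 24.7 = 11.399 °C ≈ 11.4 °C.

11.4 °C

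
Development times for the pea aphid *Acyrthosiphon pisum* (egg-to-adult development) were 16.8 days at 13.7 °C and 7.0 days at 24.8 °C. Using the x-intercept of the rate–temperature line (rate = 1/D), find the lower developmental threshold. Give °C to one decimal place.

5.8 °C

Linear rate model ⇒ the product D·(T − T_b) is constant across temperatures.
16.8·(13.7 − T_b) = 7.0·(24.8 − T_b)
T_b = (16.8·13.7 − 7.0·24.8) / (16.8 − 7.0) = 56.56 / 9.8 = 5.771 °C ≈ 5.8 °C.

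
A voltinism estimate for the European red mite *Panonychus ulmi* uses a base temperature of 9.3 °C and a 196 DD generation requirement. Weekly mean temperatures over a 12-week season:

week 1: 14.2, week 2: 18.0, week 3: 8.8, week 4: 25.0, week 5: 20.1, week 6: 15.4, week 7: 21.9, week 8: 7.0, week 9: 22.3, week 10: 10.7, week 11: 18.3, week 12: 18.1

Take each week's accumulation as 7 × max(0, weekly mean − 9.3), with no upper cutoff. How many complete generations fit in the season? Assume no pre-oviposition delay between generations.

Weekly DD (7 × max(0, T̄ − 9.3)): 34.3, 60.9, 0.0, 109.9, 75.6, 42.7, 88.2, 0.0, 91.0, 9.8, 63.0, 61.6.
Season total = 637.0 DD.
Complete generations = ⌊637.0 / 196⌋ = 3.

3 generations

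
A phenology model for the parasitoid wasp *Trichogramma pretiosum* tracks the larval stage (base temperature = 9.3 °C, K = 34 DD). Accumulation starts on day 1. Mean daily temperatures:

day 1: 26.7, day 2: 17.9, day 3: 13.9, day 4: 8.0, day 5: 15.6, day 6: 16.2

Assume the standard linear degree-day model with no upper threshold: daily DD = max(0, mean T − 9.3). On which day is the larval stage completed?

day 5

Daily DD above 9.3 °C: 17.4, 8.6, 4.6, 0.0, 6.3, 6.9.
Cumulative: 17.4, 26.0, 30.6, 30.6, 36.9, 43.8.
The total first reaches 34 DD on day 5.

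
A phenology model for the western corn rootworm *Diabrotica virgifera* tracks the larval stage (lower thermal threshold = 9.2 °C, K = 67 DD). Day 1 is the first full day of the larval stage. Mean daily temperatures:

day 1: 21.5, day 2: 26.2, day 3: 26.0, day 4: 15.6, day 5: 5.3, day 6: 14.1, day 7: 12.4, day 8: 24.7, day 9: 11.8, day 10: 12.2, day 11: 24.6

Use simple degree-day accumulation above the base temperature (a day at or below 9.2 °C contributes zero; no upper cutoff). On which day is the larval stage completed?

day 8

Daily DD above 9.2 °C: 12.3, 17.0, 16.8, 6.4, 0.0, 4.9, 3.2, 15.5, 2.6, 3.0, 15.4.
Cumulative: 12.3, 29.3, 46.1, 52.5, 52.5, 57.4, 60.6, 76.1, 78.7, 81.7, 97.1.
The total first reaches 67 DD on day 8.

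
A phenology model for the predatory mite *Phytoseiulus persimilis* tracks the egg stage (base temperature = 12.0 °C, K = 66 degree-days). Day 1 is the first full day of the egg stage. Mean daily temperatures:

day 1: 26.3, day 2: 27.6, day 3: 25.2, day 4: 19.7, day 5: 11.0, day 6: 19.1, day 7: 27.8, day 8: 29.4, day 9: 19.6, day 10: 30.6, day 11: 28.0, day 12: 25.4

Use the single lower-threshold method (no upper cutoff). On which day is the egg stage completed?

day 7

Daily DD above 12.0 °C: 14.3, 15.6, 13.2, 7.7, 0.0, 7.1, 15.8, 17.4, 7.6, 18.6, 16.0, 13.4.
Cumulative: 14.3, 29.9, 43.1, 50.8, 50.8, 57.9, 73.7, 91.1, 98.7, 117.3, 133.3, 146.7.
The total first reaches 66 DD on day 7.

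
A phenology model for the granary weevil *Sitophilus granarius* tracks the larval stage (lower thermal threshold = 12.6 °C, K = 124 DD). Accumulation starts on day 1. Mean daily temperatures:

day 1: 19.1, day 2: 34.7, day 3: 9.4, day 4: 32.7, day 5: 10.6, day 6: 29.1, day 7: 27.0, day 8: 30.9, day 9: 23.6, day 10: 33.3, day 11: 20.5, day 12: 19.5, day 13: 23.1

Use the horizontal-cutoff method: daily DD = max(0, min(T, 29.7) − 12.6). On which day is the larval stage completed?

day 11

Daily DD above 12.6 °C (capped at 17.1): 6.5, 17.1, 0.0, 17.1, 0.0, 16.5, 14.4, 17.1, 11.0, 17.1, 7.9, 6.9, 10.5.
Cumulative: 6.5, 23.6, 23.6, 40.7, 40.7, 57.2, 71.6, 88.7, 99.7, 116.8, 124.7, 131.6, 142.1.
The total first reaches 124 DD on day 11.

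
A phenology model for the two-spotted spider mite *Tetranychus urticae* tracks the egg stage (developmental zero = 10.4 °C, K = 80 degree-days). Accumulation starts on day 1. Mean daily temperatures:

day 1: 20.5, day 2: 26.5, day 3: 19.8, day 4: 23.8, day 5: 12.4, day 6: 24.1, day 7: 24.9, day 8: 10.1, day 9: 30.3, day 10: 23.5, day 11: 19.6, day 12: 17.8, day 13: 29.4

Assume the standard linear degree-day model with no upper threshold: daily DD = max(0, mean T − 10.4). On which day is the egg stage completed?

Daily DD above 10.4 °C: 10.1, 16.1, 9.4, 13.4, 2.0, 13.7, 14.5, 0.0, 19.9, 13.1, 9.2, 7.4, 19.0.
Cumulative: 10.1, 26.2, 35.6, 49.0, 51.0, 64.7, 79.2, 79.2, 99.1, 112.2, 121.4, 128.8, 147.8.
The total first reaches 80 DD on day 9.

day 9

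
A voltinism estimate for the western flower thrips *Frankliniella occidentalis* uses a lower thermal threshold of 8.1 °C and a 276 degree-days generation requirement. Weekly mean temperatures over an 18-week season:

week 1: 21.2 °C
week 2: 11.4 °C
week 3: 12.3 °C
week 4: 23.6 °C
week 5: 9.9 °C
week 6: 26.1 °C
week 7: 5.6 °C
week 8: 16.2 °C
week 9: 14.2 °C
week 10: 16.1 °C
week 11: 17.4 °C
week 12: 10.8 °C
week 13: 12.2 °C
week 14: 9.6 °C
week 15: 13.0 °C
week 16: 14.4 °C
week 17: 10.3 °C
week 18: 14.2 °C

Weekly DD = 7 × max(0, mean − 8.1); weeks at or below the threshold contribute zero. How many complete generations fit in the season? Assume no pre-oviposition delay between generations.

Weekly DD (7 × max(0, T̄ − 8.1)): 91.7, 23.1, 29.4, 108.5, 12.6, 126.0, 0.0, 56.7, 42.7, 56.0, 65.1, 18.9, 28.7, 10.5, 34.3, 44.1, 15.4, 42.7.
Season total = 806.4 DD.
Complete generations = ⌊806.4 / 276⌋ = 2.

2 generations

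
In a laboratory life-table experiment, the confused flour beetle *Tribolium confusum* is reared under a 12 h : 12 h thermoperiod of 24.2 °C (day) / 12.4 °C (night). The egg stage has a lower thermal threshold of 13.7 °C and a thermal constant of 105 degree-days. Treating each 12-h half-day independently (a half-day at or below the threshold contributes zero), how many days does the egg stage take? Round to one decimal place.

Day half: max(0, 24.2 − 13.7) × 0.5 = 10.5 × 0.5 = 5.25 DD.
Night half: max(0, 12.4 − 13.7) × 0.5 = 0.0 × 0.5 = 0.00 DD.
Per 24 h: 5.25 DD/day.
Duration = 105 / 5.25 = 20.000 ≈ 20.0 days.

20.0 days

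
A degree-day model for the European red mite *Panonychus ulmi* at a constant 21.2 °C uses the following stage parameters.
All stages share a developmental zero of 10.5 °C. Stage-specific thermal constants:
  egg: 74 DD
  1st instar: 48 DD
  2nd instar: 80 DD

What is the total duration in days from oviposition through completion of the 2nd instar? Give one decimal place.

18.9 days

Daily accumulation at 21.2 °C = 21.2 − 10.5 = 10.7 DD/day.
Total K = 74 + 48 + 80 = 202 DD.
Total duration = 202 / 10.7 = 18.879 ≈ 18.9 days.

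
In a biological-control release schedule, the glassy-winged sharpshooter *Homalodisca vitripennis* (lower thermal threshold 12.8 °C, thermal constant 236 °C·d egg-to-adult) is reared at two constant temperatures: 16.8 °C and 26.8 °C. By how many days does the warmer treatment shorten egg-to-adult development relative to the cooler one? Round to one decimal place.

At 16.8 °C: 236 / (16.8 − 12.8) = 236 / 4.0 = 59.000 d.
At 26.8 °C: 236 / (26.8 − 12.8) = 236 / 14.0 = 16.857 d.
Difference = |59.000 − 16.857| = 42.143 ≈ 42.1 days.

42.1 days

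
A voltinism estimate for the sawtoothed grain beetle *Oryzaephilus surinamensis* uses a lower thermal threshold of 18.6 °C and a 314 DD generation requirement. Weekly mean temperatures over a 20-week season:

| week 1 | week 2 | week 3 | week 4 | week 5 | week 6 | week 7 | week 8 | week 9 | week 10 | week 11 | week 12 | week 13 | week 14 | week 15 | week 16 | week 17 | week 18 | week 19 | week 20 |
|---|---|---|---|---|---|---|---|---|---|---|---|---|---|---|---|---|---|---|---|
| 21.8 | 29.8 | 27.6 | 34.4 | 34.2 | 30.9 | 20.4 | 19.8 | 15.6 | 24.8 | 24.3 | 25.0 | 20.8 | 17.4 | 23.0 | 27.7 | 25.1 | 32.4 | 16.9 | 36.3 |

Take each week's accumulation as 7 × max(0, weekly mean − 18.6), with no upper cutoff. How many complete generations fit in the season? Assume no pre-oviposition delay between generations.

Weekly DD (7 × max(0, T̄ − 18.6)): 22.4, 78.4, 63.0, 110.6, 109.2, 86.1, 12.6, 8.4, 0.0, 43.4, 39.9, 44.8, 15.4, 0.0, 30.8, 63.7, 45.5, 96.6, 0.0, 123.9.
Season total = 994.7 DD.
Complete generations = ⌊994.7 / 314⌋ = 3.

3 generations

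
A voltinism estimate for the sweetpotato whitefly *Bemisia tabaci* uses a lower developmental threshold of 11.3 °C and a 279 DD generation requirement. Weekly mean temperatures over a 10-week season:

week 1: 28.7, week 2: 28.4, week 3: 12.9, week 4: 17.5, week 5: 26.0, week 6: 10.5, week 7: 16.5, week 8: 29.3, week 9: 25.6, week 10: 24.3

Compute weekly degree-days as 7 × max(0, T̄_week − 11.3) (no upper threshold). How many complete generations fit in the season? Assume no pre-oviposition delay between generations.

Weekly DD (7 × max(0, T̄ − 11.3)): 121.8, 119.7, 11.2, 43.4, 102.9, 0.0, 36.4, 126.0, 100.1, 91.0.
Season total = 752.5 DD.
Complete generations = ⌊752.5 / 279⌋ = 2.

2 generations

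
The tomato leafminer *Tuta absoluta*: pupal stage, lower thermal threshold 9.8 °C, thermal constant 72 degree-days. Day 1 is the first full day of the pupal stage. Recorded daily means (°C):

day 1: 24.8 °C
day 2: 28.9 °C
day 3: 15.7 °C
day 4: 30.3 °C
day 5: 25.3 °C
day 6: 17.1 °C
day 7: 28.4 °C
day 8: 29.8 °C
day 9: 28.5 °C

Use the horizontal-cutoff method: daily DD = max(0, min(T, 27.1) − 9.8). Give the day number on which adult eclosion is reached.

Daily DD above 9.8 °C (capped at 17.3): 15.0, 17.3, 5.9, 17.3, 15.5, 7.3, 17.3, 17.3, 17.3.
Cumulative: 15.0, 32.3, 38.2, 55.5, 71.0, 78.3, 95.6, 112.9, 130.2.
The total first reaches 72 DD on day 6.

day 6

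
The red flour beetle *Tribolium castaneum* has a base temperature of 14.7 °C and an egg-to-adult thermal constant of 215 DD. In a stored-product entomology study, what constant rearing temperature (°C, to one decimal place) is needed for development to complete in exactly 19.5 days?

25.7 °C

Required daily accumulation = 215 / 19.5 = 11.026 DD/day.
T = T_base + 11.026 = 14.7 + 11.026 = 25.726 ≈ 25.7 °C.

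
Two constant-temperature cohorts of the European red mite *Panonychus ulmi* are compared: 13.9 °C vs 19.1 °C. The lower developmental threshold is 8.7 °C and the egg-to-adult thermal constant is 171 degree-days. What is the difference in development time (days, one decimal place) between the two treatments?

At 13.9 °C: 171 / (13.9 − 8.7) = 171 / 5.2 = 32.885 d.
At 19.1 °C: 171 / (19.1 − 8.7) = 171 / 10.4 = 16.442 d.
Difference = |32.885 − 16.442| = 16.442 ≈ 16.4 days.

16.4 days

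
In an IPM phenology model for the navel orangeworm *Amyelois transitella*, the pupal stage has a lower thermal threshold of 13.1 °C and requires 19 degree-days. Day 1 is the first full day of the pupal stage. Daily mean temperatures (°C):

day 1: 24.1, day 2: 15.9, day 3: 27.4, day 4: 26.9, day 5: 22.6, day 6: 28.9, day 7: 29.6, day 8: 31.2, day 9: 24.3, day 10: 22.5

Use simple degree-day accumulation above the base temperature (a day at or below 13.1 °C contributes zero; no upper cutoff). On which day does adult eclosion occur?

day 3

Daily DD above 13.1 °C: 11.0, 2.8, 14.3, 13.8, 9.5, 15.8, 16.5, 18.1, 11.2, 9.4.
Cumulative: 11.0, 13.8, 28.1, 41.9, 51.4, 67.2, 83.7, 101.8, 113.0, 122.4.
The total first reaches 19 DD on day 3.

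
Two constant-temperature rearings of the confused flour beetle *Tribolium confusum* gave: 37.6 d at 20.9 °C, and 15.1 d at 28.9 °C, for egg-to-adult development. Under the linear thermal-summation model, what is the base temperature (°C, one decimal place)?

Equal thermal constants: D₁(T₁ − T_b) = D₂(T₂ − T_b).
37.6·(20.9 − T_b) = 15.1·(28.9 − T_b)
T_b = (37.6·20.9 − 15.1·28.9) / (37.6 − 15.1) = 349.45 / 22.5 = 15.531 °C ≈ 15.5 °C.

15.5 °C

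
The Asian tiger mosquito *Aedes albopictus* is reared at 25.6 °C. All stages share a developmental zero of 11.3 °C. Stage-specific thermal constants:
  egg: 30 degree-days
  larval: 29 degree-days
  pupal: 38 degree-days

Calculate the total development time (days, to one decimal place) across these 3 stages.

6.8 days

Daily accumulation at 25.6 °C = 25.6 − 11.3 = 14.3 DD/day.
Total K = 30 + 29 + 38 = 97 DD.
Total duration = 97 / 14.3 = 6.783 ≈ 6.8 days.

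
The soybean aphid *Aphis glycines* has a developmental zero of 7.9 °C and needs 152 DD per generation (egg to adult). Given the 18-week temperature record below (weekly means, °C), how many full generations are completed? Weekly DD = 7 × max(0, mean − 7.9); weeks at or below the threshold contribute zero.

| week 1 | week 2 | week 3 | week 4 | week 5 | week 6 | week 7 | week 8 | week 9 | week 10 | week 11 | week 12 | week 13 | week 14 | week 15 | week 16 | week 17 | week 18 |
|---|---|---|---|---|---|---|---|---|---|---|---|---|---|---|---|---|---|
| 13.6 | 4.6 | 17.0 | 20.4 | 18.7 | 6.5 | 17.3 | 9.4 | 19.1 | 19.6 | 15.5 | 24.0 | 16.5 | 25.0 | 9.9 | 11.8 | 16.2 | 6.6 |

Weekly DD (7 × max(0, T̄ − 7.9)): 39.9, 0.0, 63.7, 87.5, 75.6, 0.0, 65.8, 10.5, 78.4, 81.9, 53.2, 112.7, 60.2, 119.7, 14.0, 27.3, 58.1, 0.0.
Season total = 948.5 DD.
Complete generations = ⌊948.5 / 152⌋ = 6.

6 generations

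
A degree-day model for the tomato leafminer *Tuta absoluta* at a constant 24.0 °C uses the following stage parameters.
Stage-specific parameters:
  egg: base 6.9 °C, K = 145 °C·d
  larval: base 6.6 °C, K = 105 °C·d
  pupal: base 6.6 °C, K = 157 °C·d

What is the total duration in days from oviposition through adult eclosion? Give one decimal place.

egg: 145 / (24.0 − 6.9) = 145 / 17.1 = 8.480 d.
larval: 105 / (24.0 − 6.6) = 105 / 17.4 = 6.034 d.
pupal: 157 / (24.0 − 6.6) = 157 / 17.4 = 9.023 d.
Sum = 23.537 ≈ 23.5 days.

23.5 days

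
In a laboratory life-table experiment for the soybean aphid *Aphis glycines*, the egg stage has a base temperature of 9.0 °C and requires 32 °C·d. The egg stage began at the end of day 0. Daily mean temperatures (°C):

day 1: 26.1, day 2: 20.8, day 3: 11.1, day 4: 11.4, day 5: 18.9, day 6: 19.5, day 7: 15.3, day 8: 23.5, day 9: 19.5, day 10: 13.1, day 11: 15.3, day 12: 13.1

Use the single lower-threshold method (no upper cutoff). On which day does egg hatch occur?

Daily DD above 9.0 °C: 17.1, 11.8, 2.1, 2.4, 9.9, 10.5, 6.3, 14.5, 10.5, 4.1, 6.3, 4.1.
Cumulative: 17.1, 28.9, 31.0, 33.4, 43.3, 53.8, 60.1, 74.6, 85.1, 89.2, 95.5, 99.6.
The total first reaches 32 DD on day 4.

day 4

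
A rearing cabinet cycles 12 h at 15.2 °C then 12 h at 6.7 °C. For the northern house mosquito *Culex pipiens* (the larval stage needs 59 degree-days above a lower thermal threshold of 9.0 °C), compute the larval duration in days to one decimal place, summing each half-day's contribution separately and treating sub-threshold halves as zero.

19.0 days

Day half: max(0, 15.2 − 9.0) × 0.5 = 6.2 × 0.5 = 3.10 DD.
Night half: max(0, 6.7 − 9.0) × 0.5 = 0.0 × 0.5 = 0.00 DD.
Per 24 h: 3.10 DD/day.
Duration = 59 / 3.10 = 19.032 ≈ 19.0 days.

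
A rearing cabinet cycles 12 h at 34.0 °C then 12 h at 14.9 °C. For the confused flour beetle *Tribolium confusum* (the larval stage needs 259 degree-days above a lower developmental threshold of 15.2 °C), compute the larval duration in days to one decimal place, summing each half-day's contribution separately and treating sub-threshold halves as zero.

Day half: max(0, 34.0 − 15.2) × 0.5 = 18.8 × 0.5 = 9.40 DD.
Night half: max(0, 14.9 − 15.2) × 0.5 = 0.0 × 0.5 = 0.00 DD.
Per 24 h: 9.40 DD/day.
Duration = 259 / 9.40 = 27.553 ≈ 27.6 days.

27.6 days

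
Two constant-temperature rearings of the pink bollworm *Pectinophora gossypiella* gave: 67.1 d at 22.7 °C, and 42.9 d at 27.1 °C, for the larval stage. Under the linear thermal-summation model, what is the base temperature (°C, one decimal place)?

Under the model K = D·(T − T_b), so D₁·(T₁ − T_b) = D₂·(T₂ − T_b).
67.1·(22.7 − T_b) = 42.9·(27.1 − T_b)
T_b = (67.1·22.7 − 42.9·27.1) / (67.1 − 42.9) = 360.58 / 24.2 = 14.900 °C ≈ 14.9 °C.

14.9 °C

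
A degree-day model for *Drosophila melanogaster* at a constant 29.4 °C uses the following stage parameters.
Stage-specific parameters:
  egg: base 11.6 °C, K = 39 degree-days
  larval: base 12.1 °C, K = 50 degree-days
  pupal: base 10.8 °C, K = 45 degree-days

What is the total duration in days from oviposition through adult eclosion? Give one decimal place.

egg: 39 / (29.4 − 11.6) = 39 / 17.8 = 2.191 d.
larval: 50 / (29.4 − 12.1) = 50 / 17.3 = 2.890 d.
pupal: 45 / (29.4 − 10.8) = 45 / 18.6 = 2.419 d.
Sum = 7.501 ≈ 7.5 days.

7.5 days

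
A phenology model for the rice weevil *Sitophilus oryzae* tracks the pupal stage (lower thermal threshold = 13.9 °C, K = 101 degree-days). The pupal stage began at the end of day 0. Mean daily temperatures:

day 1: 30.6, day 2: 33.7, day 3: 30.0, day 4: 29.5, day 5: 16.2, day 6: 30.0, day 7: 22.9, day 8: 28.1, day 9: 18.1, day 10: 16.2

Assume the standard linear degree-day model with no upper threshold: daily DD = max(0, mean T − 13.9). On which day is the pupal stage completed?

Daily DD above 13.9 °C: 16.7, 19.8, 16.1, 15.6, 2.3, 16.1, 9.0, 14.2, 4.2, 2.3.
Cumulative: 16.7, 36.5, 52.6, 68.2, 70.5, 86.6, 95.6, 109.8, 114.0, 116.3.
The total first reaches 101 DD on day 8.

day 8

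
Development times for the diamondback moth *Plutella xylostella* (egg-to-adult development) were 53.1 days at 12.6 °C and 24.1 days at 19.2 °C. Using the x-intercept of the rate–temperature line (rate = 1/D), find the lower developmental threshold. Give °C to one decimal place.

7.1 °C

Linear rate model ⇒ the product D·(T − T_b) is constant across temperatures.
53.1·(12.6 − T_b) = 24.1·(19.2 − T_b)
T_b = (53.1·12.6 − 24.1·19.2) / (53.1 − 24.1) = 206.34 / 29.0 = 7.115 °C ≈ 7.1 °C.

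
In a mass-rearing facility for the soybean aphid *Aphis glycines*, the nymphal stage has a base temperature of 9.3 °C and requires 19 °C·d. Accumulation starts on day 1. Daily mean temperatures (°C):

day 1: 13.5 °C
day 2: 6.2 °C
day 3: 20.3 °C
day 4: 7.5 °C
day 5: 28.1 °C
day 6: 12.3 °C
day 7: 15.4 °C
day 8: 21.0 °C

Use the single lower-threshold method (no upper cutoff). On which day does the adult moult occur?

Daily DD above 9.3 °C: 4.2, 0.0, 11.0, 0.0, 18.8, 3.0, 6.1, 11.7.
Cumulative: 4.2, 4.2, 15.2, 15.2, 34.0, 37.0, 43.1, 54.8.
The total first reaches 19 DD on day 5.

day 5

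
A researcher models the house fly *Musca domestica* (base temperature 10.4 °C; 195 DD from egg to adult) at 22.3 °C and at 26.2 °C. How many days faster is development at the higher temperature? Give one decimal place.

At 22.3 °C: 195 / (22.3 − 10.4) = 195 / 11.9 = 16.387 d.
At 26.2 °C: 195 / (26.2 − 10.4) = 195 / 15.8 = 12.342 d.
Difference = |16.387 − 12.342| = 4.045 ≈ 4.0 days.

4.0 days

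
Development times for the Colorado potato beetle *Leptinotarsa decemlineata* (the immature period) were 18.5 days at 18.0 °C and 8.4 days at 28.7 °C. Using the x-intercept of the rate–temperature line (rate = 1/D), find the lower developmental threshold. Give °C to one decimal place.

9.1 °C

Under the model K = D·(T − T_b), so D₁·(T₁ − T_b) = D₂·(T₂ − T_b).
18.5·(18.0 − T_b) = 8.4·(28.7 − T_b)
T_b = (18.5·18.0 − 8.4·28.7) / (18.5 − 8.4) = 91.92 / 10.1 = 9.101 °C ≈ 9.1 °C.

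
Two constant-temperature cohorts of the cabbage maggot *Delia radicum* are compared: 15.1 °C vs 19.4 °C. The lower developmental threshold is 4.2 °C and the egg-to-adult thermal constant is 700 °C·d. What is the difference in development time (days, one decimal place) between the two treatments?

18.2 days

At 15.1 °C: 700 / (15.1 − 4.2) = 700 / 10.9 = 64.220 d.
At 19.4 °C: 700 / (19.4 − 4.2) = 700 / 15.2 = 46.053 d.
Difference = |64.220 − 46.053| = 18.168 ≈ 18.2 days.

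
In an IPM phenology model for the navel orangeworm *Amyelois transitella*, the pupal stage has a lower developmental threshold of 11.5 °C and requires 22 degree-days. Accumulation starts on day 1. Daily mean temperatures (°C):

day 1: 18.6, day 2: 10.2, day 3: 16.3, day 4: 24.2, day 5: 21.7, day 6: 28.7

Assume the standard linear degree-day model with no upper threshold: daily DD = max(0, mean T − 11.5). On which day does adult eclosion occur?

Daily DD above 11.5 °C: 7.1, 0.0, 4.8, 12.7, 10.2, 17.2.
Cumulative: 7.1, 7.1, 11.9, 24.6, 34.8, 52.0.
The total first reaches 22 DD on day 4.

day 4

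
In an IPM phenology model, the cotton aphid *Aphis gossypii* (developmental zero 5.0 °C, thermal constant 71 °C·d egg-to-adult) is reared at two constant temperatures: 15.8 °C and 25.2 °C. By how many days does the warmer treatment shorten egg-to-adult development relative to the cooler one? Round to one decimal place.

3.1 days

At 15.8 °C: 71 / (15.8 − 5.0) = 71 / 10.8 = 6.574 d.
At 25.2 °C: 71 / (25.2 − 5.0) = 71 / 20.2 = 3.515 d.
Difference = |6.574 − 3.515| = 3.059 ≈ 3.1 days.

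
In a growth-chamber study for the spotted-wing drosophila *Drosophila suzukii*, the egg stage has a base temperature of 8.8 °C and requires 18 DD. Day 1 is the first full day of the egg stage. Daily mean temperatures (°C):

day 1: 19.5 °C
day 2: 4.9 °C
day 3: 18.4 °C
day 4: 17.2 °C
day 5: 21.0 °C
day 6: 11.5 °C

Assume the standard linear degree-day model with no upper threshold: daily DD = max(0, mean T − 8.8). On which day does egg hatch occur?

day 3

Daily DD above 8.8 °C: 10.7, 0.0, 9.6, 8.4, 12.2, 2.7.
Cumulative: 10.7, 10.7, 20.3, 28.7, 40.9, 43.6.
The total first reaches 18 DD on day 3.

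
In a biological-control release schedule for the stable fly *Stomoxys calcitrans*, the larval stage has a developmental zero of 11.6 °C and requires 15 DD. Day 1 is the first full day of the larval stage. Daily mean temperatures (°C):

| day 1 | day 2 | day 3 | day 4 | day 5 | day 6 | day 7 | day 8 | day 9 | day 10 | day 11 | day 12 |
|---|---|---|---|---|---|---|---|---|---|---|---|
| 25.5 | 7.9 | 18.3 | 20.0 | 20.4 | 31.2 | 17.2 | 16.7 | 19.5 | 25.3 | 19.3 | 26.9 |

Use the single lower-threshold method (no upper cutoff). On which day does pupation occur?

day 3

Daily DD above 11.6 °C: 13.9, 0.0, 6.7, 8.4, 8.8, 19.6, 5.6, 5.1, 7.9, 13.7, 7.7, 15.3.
Cumulative: 13.9, 13.9, 20.6, 29.0, 37.8, 57.4, 63.0, 68.1, 76.0, 89.7, 97.4, 112.7.
The total first reaches 15 DD on day 3.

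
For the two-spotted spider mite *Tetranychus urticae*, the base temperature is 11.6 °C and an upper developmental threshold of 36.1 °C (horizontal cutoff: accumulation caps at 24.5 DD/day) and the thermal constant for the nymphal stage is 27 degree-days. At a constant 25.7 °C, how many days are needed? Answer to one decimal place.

Daily accumulation = 25.7 − 11.6 = 14.1 DD/day.
Duration = 27 / 14.1 = 1.915 ≈ 1.9 days.

1.9 days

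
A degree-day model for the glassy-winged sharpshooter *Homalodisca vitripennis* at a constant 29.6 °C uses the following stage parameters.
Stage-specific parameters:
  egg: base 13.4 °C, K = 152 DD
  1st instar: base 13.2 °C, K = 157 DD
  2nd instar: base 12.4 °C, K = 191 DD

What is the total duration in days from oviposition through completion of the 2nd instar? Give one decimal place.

30.1 days

egg: 152 / (29.6 − 13.4) = 152 / 16.2 = 9.383 d.
1st instar: 157 / (29.6 − 13.2) = 157 / 16.4 = 9.573 d.
2nd instar: 191 / (29.6 − 12.4) = 191 / 17.2 = 11.105 d.
Sum = 30.061 ≈ 30.1 days.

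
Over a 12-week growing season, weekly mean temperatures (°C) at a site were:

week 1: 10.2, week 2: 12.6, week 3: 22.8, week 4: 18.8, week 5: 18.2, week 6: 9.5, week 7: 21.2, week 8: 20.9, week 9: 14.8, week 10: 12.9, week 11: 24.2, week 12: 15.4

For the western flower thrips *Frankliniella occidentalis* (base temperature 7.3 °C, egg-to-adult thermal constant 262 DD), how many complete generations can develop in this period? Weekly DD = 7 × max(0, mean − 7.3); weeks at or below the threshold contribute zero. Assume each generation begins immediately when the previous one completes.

Weekly DD (7 × max(0, T̄ − 7.3)): 20.3, 37.1, 108.5, 80.5, 76.3, 15.4, 97.3, 95.2, 52.5, 39.2, 118.3, 56.7.
Season total = 797.3 DD.
Complete generations = ⌊797.3 / 262⌋ = 3.

3 generations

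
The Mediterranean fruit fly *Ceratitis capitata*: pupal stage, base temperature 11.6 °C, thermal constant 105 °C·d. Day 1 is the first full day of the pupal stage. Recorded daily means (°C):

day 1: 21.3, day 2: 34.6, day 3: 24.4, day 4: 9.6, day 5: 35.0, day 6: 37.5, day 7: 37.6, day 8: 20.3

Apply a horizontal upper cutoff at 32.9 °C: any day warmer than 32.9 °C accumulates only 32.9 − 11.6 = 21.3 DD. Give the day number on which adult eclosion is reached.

Daily DD above 11.6 °C (capped at 21.3): 9.7, 21.3, 12.8, 0.0, 21.3, 21.3, 21.3, 8.7.
Cumulative: 9.7, 31.0, 43.8, 43.8, 65.1, 86.4, 107.7, 116.4.
The total first reaches 105 DD on day 7.

day 7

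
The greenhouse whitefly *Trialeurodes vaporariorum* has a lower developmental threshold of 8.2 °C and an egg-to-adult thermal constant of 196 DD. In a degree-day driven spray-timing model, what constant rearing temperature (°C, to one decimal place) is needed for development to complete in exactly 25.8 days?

Required daily accumulation = 196 / 25.8 = 7.597 DD/day.
T = T_base + 7.597 = 8.2 + 7.597 = 15.797 ≈ 15.8 °C.

15.8 °C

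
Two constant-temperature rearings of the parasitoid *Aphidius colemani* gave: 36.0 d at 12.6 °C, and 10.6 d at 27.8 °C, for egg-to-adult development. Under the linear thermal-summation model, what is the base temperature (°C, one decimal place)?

Under the model K = D·(T − T_b), so D₁·(T₁ − T_b) = D₂·(T₂ − T_b).
36.0·(12.6 − T_b) = 10.6·(27.8 − T_b)
T_b = (36.0·12.6 − 10.6·27.8) / (36.0 − 10.6) = 158.92 / 25.4 = 6.257 °C ≈ 6.3 °C.

6.3 °C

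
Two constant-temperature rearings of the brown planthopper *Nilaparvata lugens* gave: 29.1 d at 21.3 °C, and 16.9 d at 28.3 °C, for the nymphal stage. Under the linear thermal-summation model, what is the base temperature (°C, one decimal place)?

Under the model K = D·(T − T_b), so D₁·(T₁ − T_b) = D₂·(T₂ − T_b).
29.1·(21.3 − T_b) = 16.9·(28.3 − T_b)
T_b = (29.1·21.3 − 16.9·28.3) / (29.1 − 16.9) = 141.56 / 12.2 = 11.603 °C ≈ 11.6 °C.

11.6 °C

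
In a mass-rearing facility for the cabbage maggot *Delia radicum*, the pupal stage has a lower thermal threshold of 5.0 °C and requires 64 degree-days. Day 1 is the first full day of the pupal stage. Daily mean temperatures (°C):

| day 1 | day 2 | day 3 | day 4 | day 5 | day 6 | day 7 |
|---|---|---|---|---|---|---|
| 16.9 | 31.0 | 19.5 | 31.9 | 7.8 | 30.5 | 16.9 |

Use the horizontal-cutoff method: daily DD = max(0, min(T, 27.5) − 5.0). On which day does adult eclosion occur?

day 4

Daily DD above 5.0 °C (capped at 22.5): 11.9, 22.5, 14.5, 22.5, 2.8, 22.5, 11.9.
Cumulative: 11.9, 34.4, 48.9, 71.4, 74.2, 96.7, 108.6.
The total first reaches 64 DD on day 4.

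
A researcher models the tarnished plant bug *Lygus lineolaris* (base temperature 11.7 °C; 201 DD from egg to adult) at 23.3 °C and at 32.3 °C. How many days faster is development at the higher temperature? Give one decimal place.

7.6 days

At 23.3 °C: 201 / (23.3 − 11.7) = 201 / 11.6 = 17.328 d.
At 32.3 °C: 201 / (32.3 − 11.7) = 201 / 20.6 = 9.757 d.
Difference = |17.328 − 9.757| = 7.570 ≈ 7.6 days.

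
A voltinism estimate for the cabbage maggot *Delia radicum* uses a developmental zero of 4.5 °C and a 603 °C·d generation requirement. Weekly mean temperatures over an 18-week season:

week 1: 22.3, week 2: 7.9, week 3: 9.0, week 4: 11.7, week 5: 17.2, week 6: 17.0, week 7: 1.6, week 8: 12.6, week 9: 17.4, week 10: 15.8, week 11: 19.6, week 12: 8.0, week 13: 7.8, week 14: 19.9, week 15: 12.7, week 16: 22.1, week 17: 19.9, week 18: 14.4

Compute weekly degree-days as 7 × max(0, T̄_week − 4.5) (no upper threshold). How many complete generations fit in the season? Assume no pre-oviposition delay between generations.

2 generations

Weekly DD (7 × max(0, T̄ − 4.5)): 124.6, 23.8, 31.5, 50.4, 88.9, 87.5, 0.0, 56.7, 90.3, 79.1, 105.7, 24.5, 23.1, 107.8, 57.4, 123.2, 107.8, 69.3.
Season total = 1251.6 DD.
Complete generations = ⌊1251.6 / 603⌋ = 2.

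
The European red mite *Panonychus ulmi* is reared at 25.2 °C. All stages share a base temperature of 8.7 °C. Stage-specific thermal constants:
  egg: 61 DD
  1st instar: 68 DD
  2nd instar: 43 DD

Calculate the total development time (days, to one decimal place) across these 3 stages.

Daily accumulation at 25.2 °C = 25.2 − 8.7 = 16.5 DD/day.
Total K = 61 + 68 + 43 = 172 DD.
Total duration = 172 / 16.5 = 10.424 ≈ 10.4 days.

10.4 days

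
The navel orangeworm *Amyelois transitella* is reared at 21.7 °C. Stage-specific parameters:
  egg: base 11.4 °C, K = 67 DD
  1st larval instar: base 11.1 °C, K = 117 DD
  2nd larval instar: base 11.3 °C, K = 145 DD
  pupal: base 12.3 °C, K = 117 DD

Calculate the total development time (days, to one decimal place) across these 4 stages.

egg: 67 / (21.7 − 11.4) = 67 / 10.3 = 6.505 d.
1st larval instar: 117 / (21.7 − 11.1) = 117 / 10.6 = 11.038 d.
2nd larval instar: 145 / (21.7 − 11.3) = 145 / 10.4 = 13.942 d.
pupal: 117 / (21.7 − 12.3) = 117 / 9.4 = 12.447 d.
Sum = 43.932 ≈ 43.9 days.

43.9 days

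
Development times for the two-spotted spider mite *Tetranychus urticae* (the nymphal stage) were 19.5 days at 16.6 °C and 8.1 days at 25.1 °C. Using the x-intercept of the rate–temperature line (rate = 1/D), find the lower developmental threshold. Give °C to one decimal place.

10.6 °C

Under the model K = D·(T − T_b), so D₁·(T₁ − T_b) = D₂·(T₂ − T_b).
19.5·(16.6 − T_b) = 8.1·(25.1 − T_b)
T_b = (19.5·16.6 − 8.1·25.1) / (19.5 − 8.1) = 120.39 / 11.4 = 10.561 °C ≈ 10.6 °C.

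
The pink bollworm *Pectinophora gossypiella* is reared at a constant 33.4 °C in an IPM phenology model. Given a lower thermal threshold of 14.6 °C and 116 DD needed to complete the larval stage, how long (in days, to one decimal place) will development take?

Daily accumulation = 33.4 − 14.6 = 18.8 DD/day.
Duration = 116 / 18.8 = 6.170 ≈ 6.2 days.

6.2 days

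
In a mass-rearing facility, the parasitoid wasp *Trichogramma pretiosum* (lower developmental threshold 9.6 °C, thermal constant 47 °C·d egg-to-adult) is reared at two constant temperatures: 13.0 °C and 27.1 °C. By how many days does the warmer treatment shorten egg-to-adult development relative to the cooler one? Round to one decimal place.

11.1 days

At 13.0 °C: 47 / (13.0 − 9.6) = 47 / 3.4 = 13.824 d.
At 27.1 °C: 47 / (27.1 − 9.6) = 47 / 17.5 = 2.686 d.
Difference = |13.824 − 2.686| = 11.138 ≈ 11.1 days.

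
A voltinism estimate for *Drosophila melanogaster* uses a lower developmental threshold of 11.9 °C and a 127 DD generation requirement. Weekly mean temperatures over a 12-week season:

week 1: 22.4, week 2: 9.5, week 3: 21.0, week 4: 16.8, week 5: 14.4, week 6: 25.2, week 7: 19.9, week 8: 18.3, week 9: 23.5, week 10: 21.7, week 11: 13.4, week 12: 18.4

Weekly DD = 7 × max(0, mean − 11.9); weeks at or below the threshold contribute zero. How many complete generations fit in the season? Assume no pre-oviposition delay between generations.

Weekly DD (7 × max(0, T̄ − 11.9)): 73.5, 0.0, 63.7, 34.3, 17.5, 93.1, 56.0, 44.8, 81.2, 68.6, 10.5, 45.5.
Season total = 588.7 DD.
Complete generations = ⌊588.7 / 127⌋ = 4.

4 generations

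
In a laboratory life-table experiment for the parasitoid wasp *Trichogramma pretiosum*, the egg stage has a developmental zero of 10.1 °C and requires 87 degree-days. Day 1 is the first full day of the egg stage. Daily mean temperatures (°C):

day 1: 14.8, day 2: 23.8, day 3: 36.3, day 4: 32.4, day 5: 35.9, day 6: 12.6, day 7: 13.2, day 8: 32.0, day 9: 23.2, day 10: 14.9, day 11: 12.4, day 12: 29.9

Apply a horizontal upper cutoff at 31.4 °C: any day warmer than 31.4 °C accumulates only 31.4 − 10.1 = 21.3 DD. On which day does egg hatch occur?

day 7

Daily DD above 10.1 °C (capped at 21.3): 4.7, 13.7, 21.3, 21.3, 21.3, 2.5, 3.1, 21.3, 13.1, 4.8, 2.3, 19.8.
Cumulative: 4.7, 18.4, 39.7, 61.0, 82.3, 84.8, 87.9, 109.2, 122.3, 127.1, 129.4, 149.2.
The total first reaches 87 DD on day 7.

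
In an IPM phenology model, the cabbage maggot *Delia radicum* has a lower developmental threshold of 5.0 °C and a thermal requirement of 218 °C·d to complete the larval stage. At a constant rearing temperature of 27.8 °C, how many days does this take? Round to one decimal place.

Daily accumulation = 27.8 − 5.0 = 22.8 DD/day.
Duration = 218 / 22.8 = 9.561 ≈ 9.6 days.

9.6 days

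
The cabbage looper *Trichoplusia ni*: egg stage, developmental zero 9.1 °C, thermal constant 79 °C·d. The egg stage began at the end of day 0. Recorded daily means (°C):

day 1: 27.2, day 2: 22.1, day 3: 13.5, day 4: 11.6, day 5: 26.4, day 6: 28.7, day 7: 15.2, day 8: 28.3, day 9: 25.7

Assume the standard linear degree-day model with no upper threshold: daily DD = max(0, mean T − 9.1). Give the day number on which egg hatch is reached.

Daily DD above 9.1 °C: 18.1, 13.0, 4.4, 2.5, 17.3, 19.6, 6.1, 19.2, 16.6.
Cumulative: 18.1, 31.1, 35.5, 38.0, 55.3, 74.9, 81.0, 100.2, 116.8.
The total first reaches 79 DD on day 7.

day 7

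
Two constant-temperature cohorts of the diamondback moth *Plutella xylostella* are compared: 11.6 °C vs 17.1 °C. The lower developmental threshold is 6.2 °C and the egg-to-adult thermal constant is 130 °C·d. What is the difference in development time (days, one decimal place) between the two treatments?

12.1 days

At 11.6 °C: 130 / (11.6 − 6.2) = 130 / 5.4 = 24.074 d.
At 17.1 °C: 130 / (17.1 − 6.2) = 130 / 10.9 = 11.927 d.
Difference = |24.074 − 11.927| = 12.147 ≈ 12.1 days.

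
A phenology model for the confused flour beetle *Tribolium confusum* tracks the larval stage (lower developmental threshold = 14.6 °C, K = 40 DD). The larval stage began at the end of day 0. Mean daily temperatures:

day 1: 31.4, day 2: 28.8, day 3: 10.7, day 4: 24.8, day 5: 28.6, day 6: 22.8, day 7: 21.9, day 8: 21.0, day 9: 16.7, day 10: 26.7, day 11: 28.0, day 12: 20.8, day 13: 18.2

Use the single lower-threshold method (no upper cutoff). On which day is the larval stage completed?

day 4

Daily DD above 14.6 °C: 16.8, 14.2, 0.0, 10.2, 14.0, 8.2, 7.3, 6.4, 2.1, 12.1, 13.4, 6.2, 3.6.
Cumulative: 16.8, 31.0, 31.0, 41.2, 55.2, 63.4, 70.7, 77.1, 79.2, 91.3, 104.7, 110.9, 114.5.
The total first reaches 40 DD on day 4.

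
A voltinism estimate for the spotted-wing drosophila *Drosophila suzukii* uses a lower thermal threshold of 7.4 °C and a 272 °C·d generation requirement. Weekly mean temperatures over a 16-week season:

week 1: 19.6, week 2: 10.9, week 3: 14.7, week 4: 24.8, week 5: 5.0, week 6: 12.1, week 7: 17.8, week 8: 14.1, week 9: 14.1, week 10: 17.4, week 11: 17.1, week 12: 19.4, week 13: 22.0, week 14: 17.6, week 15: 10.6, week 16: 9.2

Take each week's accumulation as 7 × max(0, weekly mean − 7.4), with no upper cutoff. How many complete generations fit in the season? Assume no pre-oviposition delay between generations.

3 generations

Weekly DD (7 × max(0, T̄ − 7.4)): 85.4, 24.5, 51.1, 121.8, 0.0, 32.9, 72.8, 46.9, 46.9, 70.0, 67.9, 84.0, 102.2, 71.4, 22.4, 12.6.
Season total = 912.8 DD.
Complete generations = ⌊912.8 / 272⌋ = 3.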